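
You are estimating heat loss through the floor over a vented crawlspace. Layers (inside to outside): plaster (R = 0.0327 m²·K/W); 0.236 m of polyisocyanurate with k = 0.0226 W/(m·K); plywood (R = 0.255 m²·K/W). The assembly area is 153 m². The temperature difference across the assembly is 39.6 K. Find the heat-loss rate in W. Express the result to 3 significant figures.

565 W

0.236/0.0226 = 10.44
R_total = 0.0327 + 10.44 + 0.255 = 10.73 m²·K/W
Q = A·ΔT/R = 153 × 39.6 / 10.73 = 564.7 W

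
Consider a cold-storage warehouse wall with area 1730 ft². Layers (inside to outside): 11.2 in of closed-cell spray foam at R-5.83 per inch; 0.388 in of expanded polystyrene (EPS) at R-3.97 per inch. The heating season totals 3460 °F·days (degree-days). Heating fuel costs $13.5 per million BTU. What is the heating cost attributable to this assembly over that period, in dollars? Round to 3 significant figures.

29.0 dollars

11.2 × 5.83 = 65.3
0.388 × 3.97 = 1.54
R_total = 65.3 + 1.54 = 66.84 ft²·°F·h/BTU
E = A × HDD × 24 / R = 1730 × 3460 × 24 / 66.84 = 2149000 BTU
Cost = 2149000/10⁶ × 13.5 = $29.02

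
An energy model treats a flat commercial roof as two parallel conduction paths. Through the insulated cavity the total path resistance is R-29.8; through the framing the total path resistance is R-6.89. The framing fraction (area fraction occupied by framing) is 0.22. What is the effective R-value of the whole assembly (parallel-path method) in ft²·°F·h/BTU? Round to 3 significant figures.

U_eff = 0.78/29.8 + 0.22/6.89 = 0.02617 + 0.03193 = 0.0581
R_eff = 1/U_eff = 17.21 ft²·°F·h/BTU

17.2 ft²·°F·h/BTU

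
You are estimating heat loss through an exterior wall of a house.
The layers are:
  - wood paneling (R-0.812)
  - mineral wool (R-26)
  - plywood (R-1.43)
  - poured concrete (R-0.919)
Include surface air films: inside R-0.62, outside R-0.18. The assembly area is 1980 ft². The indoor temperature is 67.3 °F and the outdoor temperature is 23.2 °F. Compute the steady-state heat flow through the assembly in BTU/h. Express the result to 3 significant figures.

R_total = 0.62 + 0.812 + 26 + 1.43 + 0.919 + 0.18 = 29.96 ft²·°F·h/BTU
Q = A·ΔT/R = 1980 × (67.3 − 23.2) / 29.96 = 2914 BTU/h

2910 BTU/h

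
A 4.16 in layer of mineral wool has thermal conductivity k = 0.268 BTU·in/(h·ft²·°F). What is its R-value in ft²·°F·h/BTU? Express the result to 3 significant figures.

R = L/k = 4.16/0.268 = 15.52 ft²·°F·h/BTU

15.5 ft²·°F·h/BTU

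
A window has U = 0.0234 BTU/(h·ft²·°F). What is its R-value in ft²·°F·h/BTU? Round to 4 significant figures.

42.74 ft²·°F·h/BTU

R = 1/U = 1/0.0234 = 42.735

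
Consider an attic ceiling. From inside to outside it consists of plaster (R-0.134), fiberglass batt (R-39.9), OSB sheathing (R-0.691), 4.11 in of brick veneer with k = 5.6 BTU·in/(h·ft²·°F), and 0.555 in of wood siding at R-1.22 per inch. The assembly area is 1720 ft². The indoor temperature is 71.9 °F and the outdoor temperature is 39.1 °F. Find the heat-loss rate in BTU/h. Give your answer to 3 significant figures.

1340 BTU/h

4.11/5.6 = 0.7339
0.555 × 1.22 = 0.6771
R_total = 0.134 + 39.9 + 0.691 + 0.7339 + 0.6771 = 42.14 ft²·°F·h/BTU
Q = A·ΔT/R = 1720 × (71.9 − 39.1) / 42.14 = 1339 BTU/h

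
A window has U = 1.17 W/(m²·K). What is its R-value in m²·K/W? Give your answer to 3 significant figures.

R = 1/U = 1/1.17 = 0.8547

0.855 m²·K/W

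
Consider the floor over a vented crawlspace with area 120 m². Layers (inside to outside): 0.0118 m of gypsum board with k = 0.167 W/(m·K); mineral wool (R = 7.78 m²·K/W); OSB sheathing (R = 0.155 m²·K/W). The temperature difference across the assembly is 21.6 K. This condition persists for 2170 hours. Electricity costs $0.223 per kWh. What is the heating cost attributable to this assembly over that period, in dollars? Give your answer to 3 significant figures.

0.0118/0.167 = 0.07066
R_total = 0.07066 + 7.78 + 0.155 = 8.006 m²·K/W
Q = 120 × 21.6 / 8.006 = 323.8 W
E = 323.8 W × 2170 h / 1000 = 702.6 kWh
Cost = 702.6 × 0.223 = $156.7

157 dollars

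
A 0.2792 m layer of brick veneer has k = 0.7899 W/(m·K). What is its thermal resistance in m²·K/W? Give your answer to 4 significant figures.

0.3535 m²·K/W

R = L/k = 0.2792/0.7899 = 0.35346 m²·K/W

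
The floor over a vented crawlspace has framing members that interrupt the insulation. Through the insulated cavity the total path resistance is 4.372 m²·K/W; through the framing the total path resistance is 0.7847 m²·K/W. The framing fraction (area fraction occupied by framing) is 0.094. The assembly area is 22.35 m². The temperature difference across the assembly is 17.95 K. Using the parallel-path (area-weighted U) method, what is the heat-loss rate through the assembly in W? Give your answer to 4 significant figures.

U_eff = 0.906/4.372 + 0.094/0.7847 = 0.20723 + 0.11979 = 0.32702
R_eff = 1/U_eff = 3.0579 m²·K/W
Q = 22.35 × 17.95 / 3.0579 = 131.19 W

131.2 W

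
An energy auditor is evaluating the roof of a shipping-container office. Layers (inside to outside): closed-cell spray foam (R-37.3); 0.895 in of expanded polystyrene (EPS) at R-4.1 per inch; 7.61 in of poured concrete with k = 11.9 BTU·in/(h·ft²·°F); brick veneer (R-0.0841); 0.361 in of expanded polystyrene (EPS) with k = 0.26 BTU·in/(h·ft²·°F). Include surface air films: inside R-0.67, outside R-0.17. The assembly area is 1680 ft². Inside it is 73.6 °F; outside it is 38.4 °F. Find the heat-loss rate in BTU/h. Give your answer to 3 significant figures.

1350 BTU/h

0.895 × 4.1 = 3.669
7.61/11.9 = 0.6395
0.361/0.26 = 1.388
R_total = 0.67 + 37.3 + 3.669 + 0.6395 + 0.0841 + 1.388 + 0.17 = 43.92 ft²·°F·h/BTU
Q = A·ΔT/R = 1680 × (73.6 − 38.4) / 43.92 = 1346 BTU/h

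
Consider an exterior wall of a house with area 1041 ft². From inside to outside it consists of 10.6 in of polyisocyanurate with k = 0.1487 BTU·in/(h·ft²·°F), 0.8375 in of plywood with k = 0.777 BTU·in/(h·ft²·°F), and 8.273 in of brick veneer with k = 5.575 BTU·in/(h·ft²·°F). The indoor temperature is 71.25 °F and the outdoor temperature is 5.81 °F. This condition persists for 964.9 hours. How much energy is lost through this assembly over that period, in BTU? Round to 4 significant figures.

10.6/0.1487 = 71.284
0.8375/0.777 = 1.0779
8.273/5.575 = 1.4839
R_total = 71.284 + 1.0779 + 1.4839 = 73.846 ft²·°F·h/BTU
Q = 1041 × (71.25 − 5.81) / 73.846 = 922.5 BTU/h
E = 922.5 × 964.9 = 890120 BTU

890100 BTU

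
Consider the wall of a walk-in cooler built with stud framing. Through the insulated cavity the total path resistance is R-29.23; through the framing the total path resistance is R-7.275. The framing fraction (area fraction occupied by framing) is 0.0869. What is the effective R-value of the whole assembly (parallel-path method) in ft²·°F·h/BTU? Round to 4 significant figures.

23.16 ft²·°F·h/BTU

U_eff = 0.9131/29.23 + 0.0869/7.275 = 0.031238 + 0.011945 = 0.043183
R_eff = 1/U_eff = 23.157 ft²·°F·h/BTU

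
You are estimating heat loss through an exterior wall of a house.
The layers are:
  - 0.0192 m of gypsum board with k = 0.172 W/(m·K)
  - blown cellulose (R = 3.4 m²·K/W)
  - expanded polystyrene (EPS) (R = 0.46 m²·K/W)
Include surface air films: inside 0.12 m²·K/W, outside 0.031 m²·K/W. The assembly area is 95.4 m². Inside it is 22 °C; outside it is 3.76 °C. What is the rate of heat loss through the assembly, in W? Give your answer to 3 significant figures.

0.0192/0.172 = 0.1116
R_total = 0.12 + 0.1116 + 3.4 + 0.46 + 0.031 = 4.123 m²·K/W
Q = A·ΔT/R = 95.4 × (22 − 3.76) / 4.123 = 422.1 W

422 W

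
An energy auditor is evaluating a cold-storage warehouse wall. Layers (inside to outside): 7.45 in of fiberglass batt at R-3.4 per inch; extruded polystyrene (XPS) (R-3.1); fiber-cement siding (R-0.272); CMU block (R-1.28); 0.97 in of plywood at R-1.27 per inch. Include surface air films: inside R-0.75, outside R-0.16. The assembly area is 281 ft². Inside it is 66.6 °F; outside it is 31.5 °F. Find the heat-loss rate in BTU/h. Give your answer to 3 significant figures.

7.45 × 3.4 = 25.33
0.97 × 1.27 = 1.232
R_total = 0.75 + 25.33 + 3.1 + 0.272 + 1.28 + 1.232 + 0.16 = 32.12 ft²·°F·h/BTU
Q = A·ΔT/R = 281 × (66.6 − 31.5) / 32.12 = 307 BTU/h

307 BTU/h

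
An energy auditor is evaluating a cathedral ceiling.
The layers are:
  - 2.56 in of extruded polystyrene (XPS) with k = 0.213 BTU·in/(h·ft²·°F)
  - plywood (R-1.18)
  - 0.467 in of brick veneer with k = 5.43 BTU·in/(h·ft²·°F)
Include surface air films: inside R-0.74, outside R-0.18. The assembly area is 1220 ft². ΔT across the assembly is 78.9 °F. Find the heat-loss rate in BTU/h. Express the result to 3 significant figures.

2.56/0.213 = 12.02
0.467/5.43 = 0.086
R_total = 0.74 + 12.02 + 1.18 + 0.086 + 0.18 = 14.2 ft²·°F·h/BTU
Q = A·ΔT/R = 1220 × 78.9 / 14.2 = 6776 BTU/h

6780 BTU/h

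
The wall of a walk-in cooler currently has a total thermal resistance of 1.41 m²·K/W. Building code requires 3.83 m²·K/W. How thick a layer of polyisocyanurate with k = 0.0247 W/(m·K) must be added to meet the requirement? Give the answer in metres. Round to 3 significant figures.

ΔR = 3.83 − 1.41 = 2.42 m²·K/W
L = ΔR × k = 2.42 × 0.0247 = 0.05977 m

0.0598 m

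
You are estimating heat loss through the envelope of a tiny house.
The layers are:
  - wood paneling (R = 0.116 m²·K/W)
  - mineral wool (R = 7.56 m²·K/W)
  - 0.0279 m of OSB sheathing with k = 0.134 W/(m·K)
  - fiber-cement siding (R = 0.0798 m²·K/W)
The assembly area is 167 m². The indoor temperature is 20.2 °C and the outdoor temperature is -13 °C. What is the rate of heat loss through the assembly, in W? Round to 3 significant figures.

0.0279/0.134 = 0.2082
R_total = 0.116 + 7.56 + 0.2082 + 0.0798 = 7.964 m²·K/W
Q = A·ΔT/R = 167 × (20.2 − (-13)) / 7.964 = 696.2 W

696 W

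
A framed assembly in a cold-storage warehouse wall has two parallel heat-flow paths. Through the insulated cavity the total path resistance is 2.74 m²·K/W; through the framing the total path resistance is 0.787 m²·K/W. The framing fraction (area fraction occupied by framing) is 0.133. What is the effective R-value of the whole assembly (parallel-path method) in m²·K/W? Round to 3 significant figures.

2.06 m²·K/W

U_eff = 0.867/2.74 + 0.133/0.787 = 0.3164 + 0.169 = 0.4854
R_eff = 1/U_eff = 2.06 m²·K/W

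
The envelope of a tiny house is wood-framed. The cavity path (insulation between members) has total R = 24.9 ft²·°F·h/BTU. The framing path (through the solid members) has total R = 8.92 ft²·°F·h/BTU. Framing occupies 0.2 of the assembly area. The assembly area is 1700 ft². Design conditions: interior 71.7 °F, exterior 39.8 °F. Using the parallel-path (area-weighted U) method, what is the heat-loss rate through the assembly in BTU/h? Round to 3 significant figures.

2960 BTU/h

U_eff = 0.8/24.9 + 0.2/8.92 = 0.03213 + 0.02242 = 0.05455
R_eff = 1/U_eff = 18.33 ft²·°F·h/BTU
Q = 1700 × (71.7 − 39.8) / 18.33 = 2958 BTU/h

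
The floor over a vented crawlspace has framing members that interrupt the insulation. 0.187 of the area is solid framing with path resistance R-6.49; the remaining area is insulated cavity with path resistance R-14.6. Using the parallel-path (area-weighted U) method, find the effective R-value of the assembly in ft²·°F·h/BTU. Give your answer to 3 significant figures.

11.8 ft²·°F·h/BTU

U_eff = 0.813/14.6 + 0.187/6.49 = 0.05568 + 0.02881 = 0.0845
R_eff = 1/U_eff = 11.83 ft²·°F·h/BTU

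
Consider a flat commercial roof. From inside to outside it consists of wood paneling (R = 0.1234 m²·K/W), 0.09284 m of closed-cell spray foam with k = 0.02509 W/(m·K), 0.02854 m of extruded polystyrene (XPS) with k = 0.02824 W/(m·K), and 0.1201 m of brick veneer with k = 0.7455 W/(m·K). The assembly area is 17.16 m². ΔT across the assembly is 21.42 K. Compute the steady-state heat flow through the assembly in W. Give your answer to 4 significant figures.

73.58 W

0.09284/0.02509 = 3.7003
0.02854/0.02824 = 1.0106
0.1201/0.7455 = 0.1611
R_total = 0.1234 + 3.7003 + 1.0106 + 0.1611 = 4.9954 m²·K/W
Q = A·ΔT/R = 17.16 × 21.42 / 4.9954 = 73.581 W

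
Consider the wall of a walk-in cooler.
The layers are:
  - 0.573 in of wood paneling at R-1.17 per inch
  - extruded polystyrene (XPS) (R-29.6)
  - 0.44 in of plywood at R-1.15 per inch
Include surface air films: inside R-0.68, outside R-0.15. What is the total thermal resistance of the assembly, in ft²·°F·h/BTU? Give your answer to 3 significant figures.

0.573 × 1.17 = 0.6704
0.44 × 1.15 = 0.506
R_total = 0.68 + 0.6704 + 29.6 + 0.506 + 0.15 = 31.61 ft²·°F·h/BTU

31.6 ft²·°F·h/BTU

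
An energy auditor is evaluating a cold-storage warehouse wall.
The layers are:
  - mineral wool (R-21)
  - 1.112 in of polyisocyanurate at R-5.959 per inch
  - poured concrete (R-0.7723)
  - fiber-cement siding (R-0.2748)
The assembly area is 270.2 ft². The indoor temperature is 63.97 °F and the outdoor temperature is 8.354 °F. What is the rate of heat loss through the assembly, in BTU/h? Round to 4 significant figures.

1.112 × 5.959 = 6.6264
R_total = 21 + 6.6264 + 0.7723 + 0.2748 = 28.674 ft²·°F·h/BTU
Q = A·ΔT/R = 270.2 × (63.97 − 8.354) / 28.674 = 524.09 BTU/h

524.1 BTU/h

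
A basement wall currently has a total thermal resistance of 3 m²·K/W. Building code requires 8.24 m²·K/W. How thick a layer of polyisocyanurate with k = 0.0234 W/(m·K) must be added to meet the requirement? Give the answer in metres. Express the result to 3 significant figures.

0.123 m

ΔR = 8.24 − 3 = 5.24 m²·K/W
L = ΔR × k = 5.24 × 0.0234 = 0.1226 m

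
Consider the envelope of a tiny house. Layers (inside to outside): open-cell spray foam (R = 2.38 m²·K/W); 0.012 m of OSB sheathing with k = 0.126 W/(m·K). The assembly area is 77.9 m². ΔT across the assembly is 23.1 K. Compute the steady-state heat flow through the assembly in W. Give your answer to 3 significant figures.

727 W

0.012/0.126 = 0.09524
R_total = 2.38 + 0.09524 = 2.475 m²·K/W
Q = A·ΔT/R = 77.9 × 23.1 / 2.475 = 727 W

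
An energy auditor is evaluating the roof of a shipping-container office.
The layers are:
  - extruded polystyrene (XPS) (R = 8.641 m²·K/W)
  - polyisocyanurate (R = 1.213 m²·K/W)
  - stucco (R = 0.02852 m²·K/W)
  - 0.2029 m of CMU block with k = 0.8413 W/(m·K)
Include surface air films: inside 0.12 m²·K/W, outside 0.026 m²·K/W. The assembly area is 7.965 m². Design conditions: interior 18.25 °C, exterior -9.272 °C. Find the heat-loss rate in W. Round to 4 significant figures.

21.35 W

0.2029/0.8413 = 0.24117
R_total = 0.12 + 8.641 + 1.213 + 0.02852 + 0.24117 + 0.026 = 10.27 m²·K/W
Q = A·ΔT/R = 7.965 × (18.25 − (-9.272)) / 10.27 = 21.346 W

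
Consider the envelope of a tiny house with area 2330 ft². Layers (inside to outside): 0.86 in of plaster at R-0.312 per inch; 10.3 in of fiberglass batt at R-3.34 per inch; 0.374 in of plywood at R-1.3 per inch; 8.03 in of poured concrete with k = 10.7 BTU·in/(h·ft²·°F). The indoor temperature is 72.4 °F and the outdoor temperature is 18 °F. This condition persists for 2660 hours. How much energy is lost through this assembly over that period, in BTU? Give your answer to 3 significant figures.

9390000 BTU

0.86 × 0.312 = 0.2683
10.3 × 3.34 = 34.4
0.374 × 1.3 = 0.4862
8.03/10.7 = 0.7505
R_total = 0.2683 + 34.4 + 0.4862 + 0.7505 = 35.91 ft²·°F·h/BTU
Q = 2330 × (72.4 − 18) / 35.91 = 3530 BTU/h
E = 3530 × 2660 = 9390000 BTU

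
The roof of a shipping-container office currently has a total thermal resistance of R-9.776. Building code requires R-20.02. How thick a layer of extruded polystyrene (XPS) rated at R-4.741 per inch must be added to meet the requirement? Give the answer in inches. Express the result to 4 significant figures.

ΔR = 20.02 − 9.776 = 10.244 ft²·°F·h/BTU
L = ΔR / (R/in) = 10.244/4.741 = 2.1607 in

2.161 in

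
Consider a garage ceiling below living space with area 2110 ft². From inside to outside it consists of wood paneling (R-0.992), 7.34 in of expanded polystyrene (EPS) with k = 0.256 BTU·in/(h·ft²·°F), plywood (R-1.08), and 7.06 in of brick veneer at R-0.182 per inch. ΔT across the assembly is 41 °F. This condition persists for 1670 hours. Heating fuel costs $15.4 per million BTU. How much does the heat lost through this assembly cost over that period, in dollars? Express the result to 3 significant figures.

7.34/0.256 = 28.67
7.06 × 0.182 = 1.285
R_total = 0.992 + 28.67 + 1.08 + 1.285 = 32.03 ft²·°F·h/BTU
Q = 2110 × 41 / 32.03 = 2701 BTU/h
E = 2701 × 1670 = 4511000 BTU
Cost = 4511000/10⁶ × 15.4 = $69.46

69.5 dollars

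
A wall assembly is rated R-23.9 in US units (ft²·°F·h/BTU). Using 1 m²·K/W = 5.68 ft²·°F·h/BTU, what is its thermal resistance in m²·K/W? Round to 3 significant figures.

R_SI = 23.9/5.68 = 4.208

4.21 m²·K/W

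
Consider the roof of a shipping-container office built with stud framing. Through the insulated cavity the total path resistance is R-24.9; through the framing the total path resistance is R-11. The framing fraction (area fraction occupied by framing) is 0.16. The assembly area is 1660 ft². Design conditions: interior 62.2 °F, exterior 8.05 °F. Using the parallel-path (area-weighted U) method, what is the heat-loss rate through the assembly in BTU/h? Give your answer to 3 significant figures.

4340 BTU/h

U_eff = 0.84/24.9 + 0.16/11 = 0.03373 + 0.01455 = 0.04828
R_eff = 1/U_eff = 20.71 ft²·°F·h/BTU
Q = 1660 × (62.2 − 8.05) / 20.71 = 4340 BTU/h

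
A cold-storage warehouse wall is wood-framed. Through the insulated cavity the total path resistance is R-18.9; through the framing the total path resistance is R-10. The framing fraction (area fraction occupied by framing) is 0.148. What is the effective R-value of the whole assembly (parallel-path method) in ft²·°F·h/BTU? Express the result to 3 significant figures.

16.7 ft²·°F·h/BTU

U_eff = 0.852/18.9 + 0.148/10 = 0.04508 + 0.0148 = 0.05988
R_eff = 1/U_eff = 16.7 ft²·°F·h/BTU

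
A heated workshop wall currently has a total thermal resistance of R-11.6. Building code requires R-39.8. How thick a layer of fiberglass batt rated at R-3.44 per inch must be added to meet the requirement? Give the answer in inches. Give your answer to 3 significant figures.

ΔR = 39.8 − 11.6 = 28.2 ft²·°F·h/BTU
L = ΔR / (R/in) = 28.2/3.44 = 8.198 in

8.20 in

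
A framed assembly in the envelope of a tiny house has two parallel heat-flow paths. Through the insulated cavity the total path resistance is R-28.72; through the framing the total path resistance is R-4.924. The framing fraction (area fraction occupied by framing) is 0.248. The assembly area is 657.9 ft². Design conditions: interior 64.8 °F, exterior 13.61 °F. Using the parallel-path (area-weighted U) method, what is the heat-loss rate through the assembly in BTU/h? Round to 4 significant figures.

2578 BTU/h

U_eff = 0.752/28.72 + 0.248/4.924 = 0.026184 + 0.050366 = 0.076549
R_eff = 1/U_eff = 13.063 ft²·°F·h/BTU
Q = 657.9 × (64.8 − 13.61) / 13.063 = 2578 BTU/h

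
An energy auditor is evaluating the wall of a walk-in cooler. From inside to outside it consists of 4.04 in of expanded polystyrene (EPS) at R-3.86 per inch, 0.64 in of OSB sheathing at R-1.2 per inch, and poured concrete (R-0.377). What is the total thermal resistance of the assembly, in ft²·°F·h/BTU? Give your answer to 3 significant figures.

16.7 ft²·°F·h/BTU

4.04 × 3.86 = 15.59
0.64 × 1.2 = 0.768
R_total = 15.59 + 0.768 + 0.377 = 16.74 ft²·°F·h/BTU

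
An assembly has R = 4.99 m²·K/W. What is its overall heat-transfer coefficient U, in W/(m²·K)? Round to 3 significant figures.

0.200 W/(m²·K)

U = 1/R = 1/4.99 = 0.2004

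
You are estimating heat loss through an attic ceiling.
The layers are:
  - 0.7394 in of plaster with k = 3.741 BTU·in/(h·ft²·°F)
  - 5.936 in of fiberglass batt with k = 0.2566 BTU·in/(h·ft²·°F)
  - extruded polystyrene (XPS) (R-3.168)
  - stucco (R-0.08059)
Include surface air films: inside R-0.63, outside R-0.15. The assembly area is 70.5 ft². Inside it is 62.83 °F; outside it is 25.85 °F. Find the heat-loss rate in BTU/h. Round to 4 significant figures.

95.29 BTU/h

0.7394/3.741 = 0.19765
5.936/0.2566 = 23.133
R_total = 0.63 + 0.19765 + 23.133 + 3.168 + 0.08059 + 0.15 = 27.36 ft²·°F·h/BTU
Q = A·ΔT/R = 70.5 × (62.83 − 25.85) / 27.36 = 95.29 BTU/h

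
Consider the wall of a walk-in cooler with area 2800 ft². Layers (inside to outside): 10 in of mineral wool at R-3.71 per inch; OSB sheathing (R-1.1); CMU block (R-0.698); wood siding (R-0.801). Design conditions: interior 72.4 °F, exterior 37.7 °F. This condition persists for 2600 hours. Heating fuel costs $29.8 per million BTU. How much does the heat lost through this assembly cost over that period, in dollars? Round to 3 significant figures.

10 × 3.71 = 37.1
R_total = 37.1 + 1.1 + 0.698 + 0.801 = 39.7 ft²·°F·h/BTU
Q = 2800 × (72.4 − 37.7) / 39.7 = 2447 BTU/h
E = 2447 × 2600 = 6363000 BTU
Cost = 6363000/10⁶ × 29.8 = $189.6

190 dollars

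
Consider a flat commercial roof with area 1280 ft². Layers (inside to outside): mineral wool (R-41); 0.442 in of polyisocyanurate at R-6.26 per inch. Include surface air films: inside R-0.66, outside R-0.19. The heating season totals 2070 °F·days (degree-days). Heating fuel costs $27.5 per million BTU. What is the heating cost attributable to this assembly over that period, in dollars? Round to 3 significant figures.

39.2 dollars

0.442 × 6.26 = 2.767
R_total = 0.66 + 41 + 2.767 + 0.19 = 44.62 ft²·°F·h/BTU
E = A × HDD × 24 / R = 1280 × 2070 × 24 / 44.62 = 1425000 BTU
Cost = 1425000/10⁶ × 27.5 = $39.19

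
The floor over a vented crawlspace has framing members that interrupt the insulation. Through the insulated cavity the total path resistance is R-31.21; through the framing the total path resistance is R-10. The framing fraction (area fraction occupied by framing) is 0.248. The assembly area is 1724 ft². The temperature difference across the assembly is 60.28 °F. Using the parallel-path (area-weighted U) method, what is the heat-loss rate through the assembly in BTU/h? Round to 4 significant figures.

U_eff = 0.752/31.21 + 0.248/10 = 0.024095 + 0.0248 = 0.048895
R_eff = 1/U_eff = 20.452 ft²·°F·h/BTU
Q = 1724 × 60.28 / 20.452 = 5081.3 BTU/h

5081 BTU/h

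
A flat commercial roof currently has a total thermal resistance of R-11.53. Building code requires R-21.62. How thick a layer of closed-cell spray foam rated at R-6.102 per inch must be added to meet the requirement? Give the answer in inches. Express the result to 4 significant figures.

1.654 in

ΔR = 21.62 − 11.53 = 10.09 ft²·°F·h/BTU
L = ΔR / (R/in) = 10.09/6.102 = 1.6536 in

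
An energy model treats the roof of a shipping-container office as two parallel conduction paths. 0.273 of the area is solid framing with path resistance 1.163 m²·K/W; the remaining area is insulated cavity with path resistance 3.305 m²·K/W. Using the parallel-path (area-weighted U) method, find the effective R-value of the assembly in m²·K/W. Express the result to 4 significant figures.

2.199 m²·K/W

U_eff = 0.727/3.305 + 0.273/1.163 = 0.21997 + 0.23474 = 0.45471
R_eff = 1/U_eff = 2.1992 m²·K/W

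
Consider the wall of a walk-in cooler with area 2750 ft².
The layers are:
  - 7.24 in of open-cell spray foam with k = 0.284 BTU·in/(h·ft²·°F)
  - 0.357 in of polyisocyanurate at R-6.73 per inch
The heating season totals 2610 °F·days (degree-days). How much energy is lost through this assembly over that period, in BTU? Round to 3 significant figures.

7.24/0.284 = 25.49
0.357 × 6.73 = 2.403
R_total = 25.49 + 2.403 = 27.9 ft²·°F·h/BTU
E = A × HDD × 24 / R = 2750 × 2610 × 24 / 27.9 = 6175000 BTU

6180000 BTU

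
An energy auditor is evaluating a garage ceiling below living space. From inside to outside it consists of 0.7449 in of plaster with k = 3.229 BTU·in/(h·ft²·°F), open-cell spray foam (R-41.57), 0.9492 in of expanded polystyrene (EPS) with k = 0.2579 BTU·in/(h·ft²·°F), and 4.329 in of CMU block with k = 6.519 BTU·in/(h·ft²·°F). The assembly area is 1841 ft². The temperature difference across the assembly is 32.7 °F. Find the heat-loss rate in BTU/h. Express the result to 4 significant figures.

1305 BTU/h

0.7449/3.229 = 0.23069
0.9492/0.2579 = 3.6805
4.329/6.519 = 0.66406
R_total = 0.23069 + 41.57 + 3.6805 + 0.66406 = 46.145 ft²·°F·h/BTU
Q = A·ΔT/R = 1841 × 32.7 / 46.145 = 1304.6 BTU/h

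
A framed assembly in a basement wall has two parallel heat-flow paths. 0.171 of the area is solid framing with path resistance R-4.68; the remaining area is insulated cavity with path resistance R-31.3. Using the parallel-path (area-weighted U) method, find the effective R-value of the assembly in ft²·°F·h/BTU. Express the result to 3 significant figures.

15.9 ft²·°F·h/BTU

U_eff = 0.829/31.3 + 0.171/4.68 = 0.02649 + 0.03654 = 0.06302
R_eff = 1/U_eff = 15.87 ft²·°F·h/BTU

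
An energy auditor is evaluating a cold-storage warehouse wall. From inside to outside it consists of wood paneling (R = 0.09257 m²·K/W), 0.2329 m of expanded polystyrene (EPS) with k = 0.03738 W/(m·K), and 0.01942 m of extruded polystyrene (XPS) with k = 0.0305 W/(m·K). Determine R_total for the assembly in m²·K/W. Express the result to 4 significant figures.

0.2329/0.03738 = 6.2306
0.01942/0.0305 = 0.63672
R_total = 0.09257 + 6.2306 + 0.63672 = 6.9599 m²·K/W

6.960 m²·K/W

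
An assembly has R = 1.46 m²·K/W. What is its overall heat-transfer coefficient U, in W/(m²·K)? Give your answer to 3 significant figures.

0.685 W/(m²·K)

U = 1/R = 1/1.46 = 0.6849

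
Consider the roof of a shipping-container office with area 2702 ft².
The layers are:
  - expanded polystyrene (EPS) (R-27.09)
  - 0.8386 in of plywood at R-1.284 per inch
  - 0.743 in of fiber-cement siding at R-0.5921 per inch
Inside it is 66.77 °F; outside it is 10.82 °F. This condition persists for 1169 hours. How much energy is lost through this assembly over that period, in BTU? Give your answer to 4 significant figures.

0.8386 × 1.284 = 1.0768
0.743 × 0.5921 = 0.43993
R_total = 27.09 + 1.0768 + 0.43993 = 28.607 ft²·°F·h/BTU
Q = 2702 × (66.77 − 10.82) / 28.607 = 5284.7 BTU/h
E = 5284.7 × 1169 = 6177800 BTU

6178000 BTU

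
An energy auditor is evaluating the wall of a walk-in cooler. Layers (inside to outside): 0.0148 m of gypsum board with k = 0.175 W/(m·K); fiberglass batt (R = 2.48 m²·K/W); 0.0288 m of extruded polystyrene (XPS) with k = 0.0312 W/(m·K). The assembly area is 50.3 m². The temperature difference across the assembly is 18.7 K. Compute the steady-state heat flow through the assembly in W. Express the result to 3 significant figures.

270 W

0.0148/0.175 = 0.08457
0.0288/0.0312 = 0.9231
R_total = 0.08457 + 2.48 + 0.9231 = 3.488 m²·K/W
Q = A·ΔT/R = 50.3 × 18.7 / 3.488 = 269.7 W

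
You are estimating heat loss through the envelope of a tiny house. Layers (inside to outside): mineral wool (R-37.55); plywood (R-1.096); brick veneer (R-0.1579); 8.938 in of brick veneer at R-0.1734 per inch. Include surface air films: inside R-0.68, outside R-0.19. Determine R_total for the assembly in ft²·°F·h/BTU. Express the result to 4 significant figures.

41.22 ft²·°F·h/BTU

8.938 × 0.1734 = 1.5498
R_total = 0.68 + 37.55 + 1.096 + 0.1579 + 1.5498 + 0.19 = 41.224 ft²·°F·h/BTU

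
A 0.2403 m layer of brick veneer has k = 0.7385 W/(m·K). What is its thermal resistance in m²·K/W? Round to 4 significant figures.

0.3254 m²·K/W

R = L/k = 0.2403/0.7385 = 0.32539 m²·K/W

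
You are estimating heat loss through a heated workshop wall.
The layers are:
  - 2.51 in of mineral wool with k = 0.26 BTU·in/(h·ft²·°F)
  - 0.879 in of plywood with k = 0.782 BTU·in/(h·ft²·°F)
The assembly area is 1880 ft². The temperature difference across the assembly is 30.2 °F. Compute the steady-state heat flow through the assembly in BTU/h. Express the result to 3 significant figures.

2.51/0.26 = 9.654
0.879/0.782 = 1.124
R_total = 9.654 + 1.124 = 10.78 ft²·°F·h/BTU
Q = A·ΔT/R = 1880 × 30.2 / 10.78 = 5268 BTU/h

5270 BTU/h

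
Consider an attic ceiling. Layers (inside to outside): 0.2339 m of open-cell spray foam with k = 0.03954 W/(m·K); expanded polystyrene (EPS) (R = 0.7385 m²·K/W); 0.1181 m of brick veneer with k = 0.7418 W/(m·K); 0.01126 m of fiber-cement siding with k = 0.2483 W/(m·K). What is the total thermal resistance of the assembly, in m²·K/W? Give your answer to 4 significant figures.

6.859 m²·K/W

0.2339/0.03954 = 5.9155
0.1181/0.7418 = 0.15921
0.01126/0.2483 = 0.045348
R_total = 5.9155 + 0.7385 + 0.15921 + 0.045348 = 6.8586 m²·K/W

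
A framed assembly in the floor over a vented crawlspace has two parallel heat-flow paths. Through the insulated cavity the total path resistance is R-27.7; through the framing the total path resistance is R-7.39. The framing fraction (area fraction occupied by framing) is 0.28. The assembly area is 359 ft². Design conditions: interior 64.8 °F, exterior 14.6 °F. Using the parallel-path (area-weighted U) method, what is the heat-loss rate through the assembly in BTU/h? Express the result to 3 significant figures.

1150 BTU/h

U_eff = 0.72/27.7 + 0.28/7.39 = 0.02599 + 0.03789 = 0.06388
R_eff = 1/U_eff = 15.65 ft²·°F·h/BTU
Q = 359 × (64.8 − 14.6) / 15.65 = 1151 BTU/h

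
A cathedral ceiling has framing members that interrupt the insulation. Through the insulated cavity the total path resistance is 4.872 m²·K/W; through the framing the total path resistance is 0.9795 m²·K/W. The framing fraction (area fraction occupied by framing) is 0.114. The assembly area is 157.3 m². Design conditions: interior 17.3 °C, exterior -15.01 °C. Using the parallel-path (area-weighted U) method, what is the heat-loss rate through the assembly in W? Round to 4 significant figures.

U_eff = 0.886/4.872 + 0.114/0.9795 = 0.18186 + 0.11639 = 0.29824
R_eff = 1/U_eff = 3.353 m²·K/W
Q = 157.3 × (17.3 − (-15.01)) / 3.353 = 1515.8 W

1516 W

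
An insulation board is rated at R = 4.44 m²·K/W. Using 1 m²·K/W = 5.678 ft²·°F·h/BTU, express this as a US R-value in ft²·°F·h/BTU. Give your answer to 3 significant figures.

25.2 ft²·°F·h/BTU

R_US = 4.44 × 5.678 = 25.21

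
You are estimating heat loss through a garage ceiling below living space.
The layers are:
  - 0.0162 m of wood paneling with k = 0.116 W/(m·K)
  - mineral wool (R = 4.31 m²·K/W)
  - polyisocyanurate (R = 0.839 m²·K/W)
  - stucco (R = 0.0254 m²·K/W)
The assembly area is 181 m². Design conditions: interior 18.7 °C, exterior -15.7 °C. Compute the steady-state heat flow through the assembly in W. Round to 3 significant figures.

1170 W

0.0162/0.116 = 0.1397
R_total = 0.1397 + 4.31 + 0.839 + 0.0254 = 5.314 m²·K/W
Q = A·ΔT/R = 181 × (18.7 − (-15.7)) / 5.314 = 1172 W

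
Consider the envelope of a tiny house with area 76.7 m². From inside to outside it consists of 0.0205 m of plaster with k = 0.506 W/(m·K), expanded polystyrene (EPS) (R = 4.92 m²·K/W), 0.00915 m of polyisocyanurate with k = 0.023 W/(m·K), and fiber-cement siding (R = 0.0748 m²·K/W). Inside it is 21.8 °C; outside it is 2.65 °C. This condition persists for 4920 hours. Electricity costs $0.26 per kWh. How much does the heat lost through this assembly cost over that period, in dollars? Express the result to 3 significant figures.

346 dollars

0.0205/0.506 = 0.04051
0.00915/0.023 = 0.3978
R_total = 0.04051 + 4.92 + 0.3978 + 0.0748 = 5.433 m²·K/W
Q = 76.7 × (21.8 − 2.65) / 5.433 = 270.3 W
E = 270.3 W × 4920 h / 1000 = 1330 kWh
Cost = 1330 × 0.26 = $345.8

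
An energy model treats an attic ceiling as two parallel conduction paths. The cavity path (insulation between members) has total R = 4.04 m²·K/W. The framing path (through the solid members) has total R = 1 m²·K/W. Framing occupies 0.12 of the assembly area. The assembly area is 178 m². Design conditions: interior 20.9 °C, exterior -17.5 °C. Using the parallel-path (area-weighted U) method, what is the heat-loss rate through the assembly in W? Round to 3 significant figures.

U_eff = 0.88/4.04 + 0.12/1 = 0.2178 + 0.12 = 0.3378
R_eff = 1/U_eff = 2.96 m²·K/W
Q = 178 × (20.9 − (-17.5)) / 2.96 = 2309 W

2310 W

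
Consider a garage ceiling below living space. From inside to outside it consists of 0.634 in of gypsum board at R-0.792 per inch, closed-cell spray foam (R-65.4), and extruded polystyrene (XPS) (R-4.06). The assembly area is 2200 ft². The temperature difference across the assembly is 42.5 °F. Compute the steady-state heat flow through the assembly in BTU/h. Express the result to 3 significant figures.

1340 BTU/h

0.634 × 0.792 = 0.5021
R_total = 0.5021 + 65.4 + 4.06 = 69.96 ft²·°F·h/BTU
Q = A·ΔT/R = 2200 × 42.5 / 69.96 = 1336 BTU/h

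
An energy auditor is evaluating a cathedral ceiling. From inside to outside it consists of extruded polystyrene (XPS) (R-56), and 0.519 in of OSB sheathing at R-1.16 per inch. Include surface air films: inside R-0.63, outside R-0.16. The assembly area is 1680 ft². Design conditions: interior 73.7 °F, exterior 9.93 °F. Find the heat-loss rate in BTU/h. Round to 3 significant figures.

1870 BTU/h

0.519 × 1.16 = 0.602
R_total = 0.63 + 56 + 0.602 + 0.16 = 57.39 ft²·°F·h/BTU
Q = A·ΔT/R = 1680 × (73.7 − 9.93) / 57.39 = 1867 BTU/h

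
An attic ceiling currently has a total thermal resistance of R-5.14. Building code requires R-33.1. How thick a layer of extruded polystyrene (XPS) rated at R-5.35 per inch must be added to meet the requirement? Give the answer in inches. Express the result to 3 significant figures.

5.23 in

ΔR = 33.1 − 5.14 = 27.96 ft²·°F·h/BTU
L = ΔR / (R/in) = 27.96/5.35 = 5.226 in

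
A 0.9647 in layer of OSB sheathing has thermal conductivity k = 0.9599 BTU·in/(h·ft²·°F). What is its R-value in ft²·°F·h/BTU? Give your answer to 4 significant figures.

1.005 ft²·°F·h/BTU

R = L/k = 0.9647/0.9599 = 1.005 ft²·°F·h/BTU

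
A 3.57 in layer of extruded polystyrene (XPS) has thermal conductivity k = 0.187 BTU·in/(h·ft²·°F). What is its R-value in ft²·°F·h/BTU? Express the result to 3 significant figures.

R = L/k = 3.57/0.187 = 19.09 ft²·°F·h/BTU

19.1 ft²·°F·h/BTU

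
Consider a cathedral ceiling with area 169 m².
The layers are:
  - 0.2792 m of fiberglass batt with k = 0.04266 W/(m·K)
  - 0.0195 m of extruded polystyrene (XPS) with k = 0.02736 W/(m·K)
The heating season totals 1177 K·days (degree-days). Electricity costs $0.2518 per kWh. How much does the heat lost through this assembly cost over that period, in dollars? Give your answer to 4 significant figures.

0.2792/0.04266 = 6.5448
0.0195/0.02736 = 0.71272
R_total = 6.5448 + 0.71272 = 7.2575 m²·K/W
E = A × HDD × 24 / R / 1000 = 169 × 1177 × 24 / 7.2575 / 1000 = 657.79 kWh
Cost = 657.79 × 0.2518 = $165.63

165.6 dollars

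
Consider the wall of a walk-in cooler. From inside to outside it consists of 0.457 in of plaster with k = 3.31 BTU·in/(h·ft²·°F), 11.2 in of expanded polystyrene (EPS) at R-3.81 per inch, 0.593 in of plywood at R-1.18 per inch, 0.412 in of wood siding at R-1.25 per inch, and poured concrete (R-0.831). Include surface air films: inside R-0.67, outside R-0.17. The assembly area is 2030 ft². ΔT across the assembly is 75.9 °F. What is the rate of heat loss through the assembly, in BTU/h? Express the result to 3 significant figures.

3370 BTU/h

0.457/3.31 = 0.1381
11.2 × 3.81 = 42.67
0.593 × 1.18 = 0.6997
0.412 × 1.25 = 0.515
R_total = 0.67 + 0.1381 + 42.67 + 0.6997 + 0.515 + 0.831 + 0.17 = 45.7 ft²·°F·h/BTU
Q = A·ΔT/R = 2030 × 75.9 / 45.7 = 3372 BTU/h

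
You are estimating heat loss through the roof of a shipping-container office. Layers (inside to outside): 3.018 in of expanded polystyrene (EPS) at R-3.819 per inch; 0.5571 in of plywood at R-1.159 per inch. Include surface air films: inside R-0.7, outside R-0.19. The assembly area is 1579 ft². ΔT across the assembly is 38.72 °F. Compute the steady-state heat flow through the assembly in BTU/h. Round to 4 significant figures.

4681 BTU/h

3.018 × 3.819 = 11.526
0.5571 × 1.159 = 0.64568
R_total = 0.7 + 11.526 + 0.64568 + 0.19 = 13.061 ft²·°F·h/BTU
Q = A·ΔT/R = 1579 × 38.72 / 13.061 = 4680.9 BTU/h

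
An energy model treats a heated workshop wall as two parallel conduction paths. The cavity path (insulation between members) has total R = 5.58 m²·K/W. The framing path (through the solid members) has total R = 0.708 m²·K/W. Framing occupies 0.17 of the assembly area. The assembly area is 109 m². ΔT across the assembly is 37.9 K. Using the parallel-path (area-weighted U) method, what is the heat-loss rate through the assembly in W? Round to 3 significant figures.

U_eff = 0.83/5.58 + 0.17/0.708 = 0.1487 + 0.2401 = 0.3889
R_eff = 1/U_eff = 2.572 m²·K/W
Q = 109 × 37.9 / 2.572 = 1606 W

1610 W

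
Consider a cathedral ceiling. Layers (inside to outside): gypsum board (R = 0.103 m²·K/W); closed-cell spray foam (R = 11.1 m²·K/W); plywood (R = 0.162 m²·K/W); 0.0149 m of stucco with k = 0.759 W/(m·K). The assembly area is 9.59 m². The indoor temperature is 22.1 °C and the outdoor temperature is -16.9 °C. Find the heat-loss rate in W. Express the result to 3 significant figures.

32.9 W

0.0149/0.759 = 0.01963
R_total = 0.103 + 11.1 + 0.162 + 0.01963 = 11.38 m²·K/W
Q = A·ΔT/R = 9.59 × (22.1 − (-16.9)) / 11.38 = 32.85 W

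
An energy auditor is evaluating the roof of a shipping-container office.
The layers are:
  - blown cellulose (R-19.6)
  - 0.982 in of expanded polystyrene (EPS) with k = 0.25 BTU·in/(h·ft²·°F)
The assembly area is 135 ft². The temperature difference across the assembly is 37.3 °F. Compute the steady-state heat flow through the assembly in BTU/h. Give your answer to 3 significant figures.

0.982/0.25 = 3.928
R_total = 19.6 + 3.928 = 23.53 ft²·°F·h/BTU
Q = A·ΔT/R = 135 × 37.3 / 23.53 = 214 BTU/h

214 BTU/h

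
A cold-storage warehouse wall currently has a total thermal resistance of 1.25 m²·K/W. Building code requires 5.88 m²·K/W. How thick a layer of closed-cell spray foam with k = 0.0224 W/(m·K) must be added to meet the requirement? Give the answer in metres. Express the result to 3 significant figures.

ΔR = 5.88 − 1.25 = 4.63 m²·K/W
L = ΔR × k = 4.63 × 0.0224 = 0.1037 m

0.104 m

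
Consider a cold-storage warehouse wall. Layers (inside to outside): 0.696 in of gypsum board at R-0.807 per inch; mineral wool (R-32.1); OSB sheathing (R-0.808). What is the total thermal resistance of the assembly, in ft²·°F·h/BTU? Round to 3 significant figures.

0.696 × 0.807 = 0.5617
R_total = 0.5617 + 32.1 + 0.808 = 33.47 ft²·°F·h/BTU

33.5 ft²·°F·h/BTU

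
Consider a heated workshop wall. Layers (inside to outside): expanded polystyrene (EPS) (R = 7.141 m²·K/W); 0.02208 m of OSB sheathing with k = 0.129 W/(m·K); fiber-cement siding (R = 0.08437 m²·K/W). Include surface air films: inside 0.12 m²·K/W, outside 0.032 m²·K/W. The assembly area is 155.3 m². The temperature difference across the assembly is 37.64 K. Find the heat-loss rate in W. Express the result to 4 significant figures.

0.02208/0.129 = 0.17116
R_total = 0.12 + 7.141 + 0.17116 + 0.08437 + 0.032 = 7.5485 m²·K/W
Q = A·ΔT/R = 155.3 × 37.64 / 7.5485 = 774.39 W

774.4 W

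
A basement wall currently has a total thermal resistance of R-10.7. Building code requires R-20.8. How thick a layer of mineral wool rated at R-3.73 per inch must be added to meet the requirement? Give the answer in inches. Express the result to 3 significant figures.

2.71 in

ΔR = 20.8 − 10.7 = 10.1 ft²·°F·h/BTU
L = ΔR / (R/in) = 10.1/3.73 = 2.708 in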